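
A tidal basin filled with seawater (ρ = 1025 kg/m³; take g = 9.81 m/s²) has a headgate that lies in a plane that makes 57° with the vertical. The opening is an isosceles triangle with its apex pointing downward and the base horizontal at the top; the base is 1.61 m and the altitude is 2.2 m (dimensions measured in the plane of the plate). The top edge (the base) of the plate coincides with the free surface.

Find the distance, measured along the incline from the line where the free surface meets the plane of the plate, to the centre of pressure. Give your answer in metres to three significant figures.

γ = ρg = 1025 × 9.81 / 1000 = 10.05525 kN/m³.
The plate makes 57° with the vertical, i.e. θ = 90° − 57° = 33° to the horizontal. Measuring y along the incline from the free-surface line, vertical depth h = y·sinθ with sinθ = 0.544639.
With the apex down, the centroid sits h/3 = 2.2/3 = 0.733333 m below the base (the top edge), so y_c = 0.733333 m and h_c = 0.733333 × 0.544639 = 0.399402 m.
A = ½ × 1.61 × 2.2 = 1.771 m².
Resultant F = γ·h_c·A = 10.05525 × 0.399402 × 1.771 = 7.11249 kN.
I_c = b·h³/36 = 1.61 × 2.2³/36 = 0.476202 m⁴.
Centre of pressure: y_p = y_c + I_c/(y_c·A) = 0.733333 + 0.476202/(0.733333 × 1.771) = 0.733333 + 0.366667 = 1.1 m along the plane.

y_p = 1.10 m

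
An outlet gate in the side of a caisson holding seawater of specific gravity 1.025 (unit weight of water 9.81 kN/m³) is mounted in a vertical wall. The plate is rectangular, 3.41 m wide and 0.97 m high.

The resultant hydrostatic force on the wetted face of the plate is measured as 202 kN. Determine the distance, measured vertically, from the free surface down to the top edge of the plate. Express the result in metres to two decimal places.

d_top ≈ 5.59 m

γ = 1.025 × 9.81 = 10.05525 kN/m³.
A = 3.41 × 0.97 = 3.3077 m².
From F = γ·h_c·A, the centroid depth is h_c = 202/(10.05525 × 3.3077) = 6.07341 m.
The centroid lies 0.97/2 = 0.485 m below the top edge, so the top edge sits at h_top = 6.07341 − 0.485 = 5.58841 m below the surface.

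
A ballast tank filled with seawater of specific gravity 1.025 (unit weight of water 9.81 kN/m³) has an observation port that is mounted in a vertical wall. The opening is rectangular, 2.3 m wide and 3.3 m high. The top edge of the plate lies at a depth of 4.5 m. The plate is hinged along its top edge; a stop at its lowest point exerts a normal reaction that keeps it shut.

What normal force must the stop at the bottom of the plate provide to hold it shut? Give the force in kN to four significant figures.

γ = 1.025 × 9.81 = 10.05525 kN/m³.
The centroid lies 3.3/2 = 1.65 m below the top edge, so the centroid depth is h_c = 4.5 + 1.65 = 6.15 m.
A = 2.3 × 3.3 = 7.59 m².
Resultant F = γ·h_c·A = 10.05525 × 6.15 × 7.59 = 469.364 kN.
I_c = b·h³/12 = 2.3 × 3.3³/12 = 6.88792 m⁴.
Centre of pressure: y_p = y_c + I_c/(y_c·A) = 6.15 + 6.88792/(6.15 × 7.59) = 6.15 + 0.147561 = 6.29756 m along the plane.
The resultant acts 1.65 + 0.147561 = 1.79756 m (along the plate) below the hinge at the top edge, so the moment about the hinge is M = F × 1.79756 = 469.364 × 1.79756 = 843.71 kN·m.
A normal force at the bottom, 3.3 m from the hinge, must supply this moment: P = 843.71/3.3 = 255.67 kN.

P ≈ 255.7 kN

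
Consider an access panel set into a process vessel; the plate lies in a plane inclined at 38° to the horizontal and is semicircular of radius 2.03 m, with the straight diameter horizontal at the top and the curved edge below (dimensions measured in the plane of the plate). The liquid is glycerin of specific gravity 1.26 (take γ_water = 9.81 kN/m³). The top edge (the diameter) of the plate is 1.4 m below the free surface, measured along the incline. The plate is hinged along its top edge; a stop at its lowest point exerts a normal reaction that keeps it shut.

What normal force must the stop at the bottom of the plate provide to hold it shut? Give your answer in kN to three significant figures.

γ = 1.26 × 9.81 = 12.3606 kN/m³.
Let θ = 38° be the plate's angle to the horizontal; measure y along the incline from where the plane meets the free surface. Vertical depth h = y·sinθ with sinθ = 0.615661.
The centroid of a semicircle lies 4r/(3π) = 0.861559 m from the diameter, here below the top edge, so y_c = 1.4 + 0.861559 = 2.26156 m and h_c = 2.26156 × 0.615661 = 1.39235 m.
A = πr²/2 = π × 2.03²/2 = 6.47309 m².
Resultant F = γ·h_c·A = 12.3606 × 1.39235 × 6.47309 = 111.404 kN.
I_c = (π/8 − 8/(9π))·r⁴ = 0.109757 × 2.03⁴ = 1.86387 m⁴.
Centre of pressure: y_p = y_c + I_c/(y_c·A) = 2.26156 + 1.86387/(2.26156 × 6.47309) = 2.26156 + 0.12732 = 2.38888 m along the plane.
The resultant acts 0.861559 + 0.12732 = 0.988879 m (along the plate) below the hinge at the top edge, so the moment about the hinge is M = F × 0.988879 = 111.404 × 0.988879 = 110.165 kN·m.
A normal force at the bottom, 2.03 m from the hinge, must supply this moment: P = 110.165/2.03 = 54.2685 kN.

P ≈ 54.3 kN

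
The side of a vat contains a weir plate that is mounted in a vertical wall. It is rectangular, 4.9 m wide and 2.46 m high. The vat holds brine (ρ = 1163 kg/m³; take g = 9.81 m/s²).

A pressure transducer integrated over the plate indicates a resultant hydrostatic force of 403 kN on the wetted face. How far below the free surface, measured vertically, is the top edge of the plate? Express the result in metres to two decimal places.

d_top ≈ 1.70 m

γ = ρg = 1163 × 9.81 / 1000 = 11.40903 kN/m³.
A = 4.9 × 2.46 = 12.054 m².
From F = γ·h_c·A, the centroid depth is h_c = 403/(11.40903 × 12.054) = 2.93039 m.
The centroid lies 2.46/2 = 1.23 m below the top edge, so the top edge sits at h_top = 2.93039 − 1.23 = 1.70039 m below the surface.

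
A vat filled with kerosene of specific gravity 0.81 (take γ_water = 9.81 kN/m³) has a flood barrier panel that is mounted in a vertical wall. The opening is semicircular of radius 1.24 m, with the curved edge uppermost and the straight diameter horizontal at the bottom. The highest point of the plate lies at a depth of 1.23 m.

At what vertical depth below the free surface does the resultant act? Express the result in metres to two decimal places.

h_p = 2.00 m

γ = 0.81 × 9.81 = 7.9461 kN/m³.
The centroid lies 4r/(3π) = 0.526272 m above the diameter, so r − 4r/(3π) = 1.24 − 0.526272 = 0.713728 m below the topmost point, so the centroid depth is h_c = 1.23 + 0.713728 = 1.94373 m.
A = πr²/2 = π × 1.24²/2 = 2.41526 m².
Resultant F = γ·h_c·A = 7.9461 × 1.94373 × 2.41526 = 37.3039 kN.
I_c = (π/8 − 8/(9π))·r⁴ = 0.109757 × 1.24⁴ = 0.259489 m⁴.
Centre of pressure: y_p = y_c + I_c/(y_c·A) = 1.94373 + 0.259489/(1.94373 × 2.41526) = 1.94373 + 0.0552738 = 1.999 m along the plane.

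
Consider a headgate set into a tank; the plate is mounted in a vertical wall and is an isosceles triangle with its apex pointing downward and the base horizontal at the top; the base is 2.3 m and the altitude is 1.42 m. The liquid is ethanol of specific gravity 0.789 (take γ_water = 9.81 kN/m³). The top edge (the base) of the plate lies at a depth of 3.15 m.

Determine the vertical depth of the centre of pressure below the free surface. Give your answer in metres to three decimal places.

h_p = 3.654 m

γ = 0.789 × 9.81 = 7.74009 kN/m³.
With the apex down, the centroid sits h/3 = 1.42/3 = 0.473333 m below the base (the top edge), so the centroid depth is h_c = 3.15 + 0.473333 = 3.62333 m.
A = ½ × 2.3 × 1.42 = 1.633 m².
Resultant F = γ·h_c·A = 7.74009 × 3.62333 × 1.633 = 45.7973 kN.
I_c = b·h³/36 = 2.3 × 1.42³/36 = 0.182932 m⁴.
Centre of pressure: y_p = y_c + I_c/(y_c·A) = 3.62333 + 0.182932/(3.62333 × 1.633) = 3.62333 + 0.0309169 = 3.65425 m along the plane.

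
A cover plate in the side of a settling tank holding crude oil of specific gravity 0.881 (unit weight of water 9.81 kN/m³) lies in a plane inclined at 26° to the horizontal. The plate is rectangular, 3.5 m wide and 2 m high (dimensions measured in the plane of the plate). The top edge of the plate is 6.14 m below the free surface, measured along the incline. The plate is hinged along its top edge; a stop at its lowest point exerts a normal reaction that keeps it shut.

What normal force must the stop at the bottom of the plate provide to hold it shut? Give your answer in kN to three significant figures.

P ≈ 99.1 kN

γ = 0.881 × 9.81 = 8.64261 kN/m³.
Let θ = 26° be the plate's angle to the horizontal; measure y along the incline from where the plane meets the free surface. Vertical depth h = y·sinθ with sinθ = 0.438371.
The centroid lies 2/2 = 1 m below the top edge, so y_c = 6.14 + 1 = 7.14 m and h_c = 7.14 × 0.438371 = 3.12997 m.
A = 3.5 × 2 = 7 m².
Resultant F = γ·h_c·A = 8.64261 × 3.12997 × 7 = 189.358 kN.
I_c = b·h³/12 = 3.5 × 2³/12 = 2.33333 m⁴.
Centre of pressure: y_p = y_c + I_c/(y_c·A) = 7.14 + 2.33333/(7.14 × 7) = 7.14 + 0.0466853 = 7.18669 m along the plane.
The resultant acts 1 + 0.0466853 = 1.04669 m (along the plate) below the hinge at the top edge, so the moment about the hinge is M = F × 1.04669 = 189.358 × 1.04669 = 198.199 kN·m.
A normal force at the bottom, 2 m from the hinge, must supply this moment: P = 198.199/2 = 99.0995 kN.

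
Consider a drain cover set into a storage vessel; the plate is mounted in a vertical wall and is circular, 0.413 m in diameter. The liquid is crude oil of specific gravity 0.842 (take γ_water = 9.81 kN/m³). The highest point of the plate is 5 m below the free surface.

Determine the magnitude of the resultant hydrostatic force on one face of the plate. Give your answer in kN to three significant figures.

γ = 0.842 × 9.81 = 8.26002 kN/m³.
The centroid is at the centre, 0.2065 m below the top of the plate, so the centroid depth is h_c = 5 + 0.2065 = 5.2065 m.
A = π(0.2065)² = 0.133965 m².
Resultant F = γ·h_c·A = 8.26002 × 5.2065 × 0.133965 = 5.76127 kN.

F ≈ 5.76 kN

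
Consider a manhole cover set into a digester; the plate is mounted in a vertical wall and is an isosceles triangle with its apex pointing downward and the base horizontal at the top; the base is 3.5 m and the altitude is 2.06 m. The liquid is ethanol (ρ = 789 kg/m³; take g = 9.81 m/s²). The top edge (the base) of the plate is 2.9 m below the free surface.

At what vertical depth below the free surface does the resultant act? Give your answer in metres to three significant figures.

h_p = 3.65 m

γ = ρg = 789 × 9.81 / 1000 = 7.74009 kN/m³.
With the apex down, the centroid sits h/3 = 2.06/3 = 0.686667 m below the base (the top edge), so the centroid depth is h_c = 2.9 + 0.686667 = 3.58667 m.
A = ½ × 3.5 × 2.06 = 3.605 m².
Resultant F = γ·h_c·A = 7.74009 × 3.58667 × 3.605 = 100.079 kN.
I_c = b·h³/36 = 3.5 × 2.06³/36 = 0.849899 m⁴.
Centre of pressure: y_p = y_c + I_c/(y_c·A) = 3.58667 + 0.849899/(3.58667 × 3.605) = 3.58667 + 0.0657311 = 3.6524 m along the plane.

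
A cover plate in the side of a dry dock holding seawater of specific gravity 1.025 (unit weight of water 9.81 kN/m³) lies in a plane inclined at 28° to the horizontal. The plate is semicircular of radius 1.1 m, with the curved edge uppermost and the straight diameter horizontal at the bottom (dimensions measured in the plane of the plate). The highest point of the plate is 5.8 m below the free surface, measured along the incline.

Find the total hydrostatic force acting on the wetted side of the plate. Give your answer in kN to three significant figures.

F ≈ 57.7 kN

γ = 1.025 × 9.81 = 10.05525 kN/m³.
Let θ = 28° be the plate's angle to the horizontal; measure y along the incline from where the plane meets the free surface. Vertical depth h = y·sinθ with sinθ = 0.469472.
The centroid lies 4r/(3π) = 0.466854 m above the diameter, so r − 4r/(3π) = 1.1 − 0.466854 = 0.633146 m below the topmost point, so y_c = 5.8 + 0.633146 = 6.43315 m and h_c = 6.43315 × 0.469472 = 3.02018 m.
A = πr²/2 = π × 1.1²/2 = 1.90066 m².
Resultant F = γ·h_c·A = 10.05525 × 3.02018 × 1.90066 = 57.7205 kN.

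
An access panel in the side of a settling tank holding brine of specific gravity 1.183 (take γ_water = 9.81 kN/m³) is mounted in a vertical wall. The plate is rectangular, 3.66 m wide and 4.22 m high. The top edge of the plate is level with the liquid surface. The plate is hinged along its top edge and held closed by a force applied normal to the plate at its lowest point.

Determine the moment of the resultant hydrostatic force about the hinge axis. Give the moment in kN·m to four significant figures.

γ = 1.183 × 9.81 = 11.60523 kN/m³.
The centroid lies 4.22/2 = 2.11 m below the top edge, so the centroid depth is h_c = 2.11 m.
A = 3.66 × 4.22 = 15.4452 m².
Resultant F = γ·h_c·A = 11.60523 × 2.11 × 15.4452 = 378.207 kN.
I_c = b·h³/12 = 3.66 × 4.22³/12 = 22.9212 m⁴.
Centre of pressure: y_p = y_c + I_c/(y_c·A) = 2.11 + 22.9212/(2.11 × 15.4452) = 2.11 + 0.703334 = 2.81333 m along the plane.
The resultant acts 2.11 + 0.703334 = 2.81333 m (along the plate) below the hinge at the top edge, so the moment about the hinge is M = F × 2.81333 = 378.207 × 2.81333 = 1064.02 kN·m.

M ≈ 1064 kN·m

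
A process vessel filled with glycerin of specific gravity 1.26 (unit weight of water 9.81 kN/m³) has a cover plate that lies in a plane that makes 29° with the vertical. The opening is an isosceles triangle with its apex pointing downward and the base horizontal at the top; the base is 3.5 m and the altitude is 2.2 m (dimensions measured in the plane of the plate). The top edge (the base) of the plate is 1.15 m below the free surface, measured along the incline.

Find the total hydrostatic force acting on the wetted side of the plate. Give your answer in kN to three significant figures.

F ≈ 78.4 kN

γ = 1.26 × 9.81 = 12.3606 kN/m³.
The plate makes 29° with the vertical, i.e. θ = 90° − 29° = 61° to the horizontal. Measuring y along the incline from the free-surface line, vertical depth h = y·sinθ with sinθ = 0.874620.
With the apex down, the centroid sits h/3 = 2.2/3 = 0.733333 m below the base (the top edge), so y_c = 1.15 + 0.733333 = 1.88333 m and h_c = 1.88333 × 0.874620 = 1.6472 m.
A = ½ × 3.5 × 2.2 = 3.85 m².
Resultant F = γ·h_c·A = 12.3606 × 1.6472 × 3.85 = 78.3875 kN.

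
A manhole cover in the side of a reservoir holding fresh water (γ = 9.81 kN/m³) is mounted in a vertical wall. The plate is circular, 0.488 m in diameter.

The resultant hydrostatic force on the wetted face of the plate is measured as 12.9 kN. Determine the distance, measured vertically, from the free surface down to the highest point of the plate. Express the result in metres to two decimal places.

d_top ≈ 6.79 m

γ = 9.81 kN/m³.
A = π(0.244)² = 0.187038 m².
From F = γ·h_c·A, the centroid depth is h_c = 12.9/(9.81 × 0.187038) = 7.03058 m.
The centroid is at the centre, 0.244 m below the top of the plate, so the highest point sits at h_top = 7.03058 − 0.244 = 6.78658 m below the surface.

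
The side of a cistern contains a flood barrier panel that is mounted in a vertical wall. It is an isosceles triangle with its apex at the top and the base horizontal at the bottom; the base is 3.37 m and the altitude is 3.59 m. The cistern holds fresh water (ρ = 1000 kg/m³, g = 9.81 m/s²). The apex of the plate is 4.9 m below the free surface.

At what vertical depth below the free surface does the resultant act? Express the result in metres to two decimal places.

h_p = 7.39 m

γ = ρg = 1000 × 9.81 = 9810 N/m³ = 9.81 kN/m³.
With the apex up, the centroid sits 2h/3 = 2 × 3.59/3 = 2.39333 m below the apex, so the centroid depth is h_c = 4.9 + 2.39333 = 7.29333 m.
A = ½ × 3.37 × 3.59 = 6.04915 m².
Resultant F = γ·h_c·A = 9.81 × 7.29333 × 6.04915 = 432.802 kN.
I_c = b·h³/36 = 3.37 × 3.59³/36 = 4.33123 m⁴.
Centre of pressure: y_p = y_c + I_c/(y_c·A) = 7.29333 + 4.33123/(7.29333 × 6.04915) = 7.29333 + 0.0981728 = 7.3915 m along the plane.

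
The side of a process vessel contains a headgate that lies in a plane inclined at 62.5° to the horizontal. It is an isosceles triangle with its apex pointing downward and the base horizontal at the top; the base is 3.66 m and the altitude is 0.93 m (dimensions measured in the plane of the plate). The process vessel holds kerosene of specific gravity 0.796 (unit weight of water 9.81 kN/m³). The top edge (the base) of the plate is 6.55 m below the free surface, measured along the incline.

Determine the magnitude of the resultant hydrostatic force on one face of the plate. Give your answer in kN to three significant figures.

F ≈ 80.9 kN

γ = 0.796 × 9.81 = 7.80876 kN/m³.
Let θ = 62.5° be the plate's angle to the horizontal; measure y along the incline from where the plane meets the free surface. Vertical depth h = y·sinθ with sinθ = 0.887011.
With the apex down, the centroid sits h/3 = 0.93/3 = 0.31 m below the base (the top edge), so y_c = 6.55 + 0.31 = 6.86 m and h_c = 6.86 × 0.887011 = 6.0849 m.
A = ½ × 3.66 × 0.93 = 1.7019 m².
Resultant F = γ·h_c·A = 7.80876 × 6.0849 × 1.7019 = 80.8667 kN.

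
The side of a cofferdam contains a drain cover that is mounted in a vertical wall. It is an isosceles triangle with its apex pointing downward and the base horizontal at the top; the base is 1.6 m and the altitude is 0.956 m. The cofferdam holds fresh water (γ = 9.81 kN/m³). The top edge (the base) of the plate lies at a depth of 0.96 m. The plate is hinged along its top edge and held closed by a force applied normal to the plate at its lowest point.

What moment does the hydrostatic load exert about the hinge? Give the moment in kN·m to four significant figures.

γ = 9.81 kN/m³.
With the apex down, the centroid sits h/3 = 0.956/3 = 0.318667 m below the base (the top edge), so the centroid depth is h_c = 0.96 + 0.318667 = 1.27867 m.
A = ½ × 1.6 × 0.956 = 0.7648 m².
Resultant F = γ·h_c·A = 9.81 × 1.27867 × 0.7648 = 9.59346 kN.
I_c = b·h³/36 = 1.6 × 0.956³/36 = 0.0388321 m⁴.
Centre of pressure: y_p = y_c + I_c/(y_c·A) = 1.27867 + 0.0388321/(1.27867 × 0.7648) = 1.27867 + 0.0397086 = 1.31838 m along the plane.
The resultant acts 0.318667 + 0.0397086 = 0.358376 m (along the plate) below the hinge at the top edge, so the moment about the hinge is M = F × 0.358376 = 9.59346 × 0.358376 = 3.43807 kN·m.

M ≈ 3.438 kN·m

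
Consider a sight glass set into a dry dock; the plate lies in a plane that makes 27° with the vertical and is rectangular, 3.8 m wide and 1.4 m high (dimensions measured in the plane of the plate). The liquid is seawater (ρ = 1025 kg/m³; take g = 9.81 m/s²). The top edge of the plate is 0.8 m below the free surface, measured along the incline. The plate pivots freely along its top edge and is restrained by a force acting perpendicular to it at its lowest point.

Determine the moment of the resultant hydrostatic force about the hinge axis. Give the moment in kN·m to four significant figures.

M ≈ 57.83 kN·m

γ = ρg = 1025 × 9.81 / 1000 = 10.05525 kN/m³.
The plate makes 27° with the vertical, i.e. θ = 90° − 27° = 63° to the horizontal. Measuring y along the incline from the free-surface line, vertical depth h = y·sinθ with sinθ = 0.891007.
The centroid lies 1.4/2 = 0.7 m below the top edge, so y_c = 0.8 + 0.7 = 1.5 m and h_c = 1.5 × 0.891007 = 1.33651 m.
A = 3.8 × 1.4 = 5.32 m².
Resultant F = γ·h_c·A = 10.05525 × 1.33651 × 5.32 = 71.4952 kN.
I_c = b·h³/12 = 3.8 × 1.4³/12 = 0.868933 m⁴.
Centre of pressure: y_p = y_c + I_c/(y_c·A) = 1.5 + 0.868933/(1.5 × 5.32) = 1.5 + 0.108889 = 1.60889 m along the plane.
The resultant acts 0.7 + 0.108889 = 0.808889 m (along the plate) below the hinge at the top edge, so the moment about the hinge is M = F × 0.808889 = 71.4952 × 0.808889 = 57.8317 kN·m.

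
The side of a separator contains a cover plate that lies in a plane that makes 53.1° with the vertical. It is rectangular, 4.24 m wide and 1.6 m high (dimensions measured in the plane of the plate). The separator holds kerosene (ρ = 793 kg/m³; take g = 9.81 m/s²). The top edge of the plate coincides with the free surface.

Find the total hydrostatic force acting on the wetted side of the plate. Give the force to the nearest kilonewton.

F ≈ 25 kN

γ = ρg = 793 × 9.81 / 1000 = 7.77933 kN/m³.
The plate makes 53.1° with the vertical, i.e. θ = 90° − 53.1° = 36.9° to the horizontal. Measuring y along the incline from the free-surface line, vertical depth h = y·sinθ with sinθ = 0.600420.
The centroid lies 1.6/2 = 0.8 m below the top edge, so y_c = 0.8 m and h_c = 0.8 × 0.600420 = 0.480336 m.
A = 4.24 × 1.6 = 6.784 m².
Resultant F = γ·h_c·A = 7.77933 × 0.480336 × 6.784 = 25.3497 kN.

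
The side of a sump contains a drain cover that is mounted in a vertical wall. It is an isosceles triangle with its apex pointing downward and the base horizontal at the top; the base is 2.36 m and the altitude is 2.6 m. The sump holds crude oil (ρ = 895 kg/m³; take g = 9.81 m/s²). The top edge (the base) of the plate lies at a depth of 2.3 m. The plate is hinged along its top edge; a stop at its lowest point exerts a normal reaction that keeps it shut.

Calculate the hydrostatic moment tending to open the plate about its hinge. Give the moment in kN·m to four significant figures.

γ = ρg = 895 × 9.81 / 1000 = 8.77995 kN/m³.
With the apex down, the centroid sits h/3 = 2.6/3 = 0.866667 m below the base (the top edge), so the centroid depth is h_c = 2.3 + 0.866667 = 3.16667 m.
A = ½ × 2.36 × 2.6 = 3.068 m².
Resultant F = γ·h_c·A = 8.77995 × 3.16667 × 3.068 = 85.3002 kN.
I_c = b·h³/36 = 2.36 × 2.6³/36 = 1.1522 m⁴.
Centre of pressure: y_p = y_c + I_c/(y_c·A) = 3.16667 + 1.1522/(3.16667 × 3.068) = 3.16667 + 0.118596 = 3.28527 m along the plane.
The resultant acts 0.866667 + 0.118596 = 0.985263 m (along the plate) below the hinge at the top edge, so the moment about the hinge is M = F × 0.985263 = 85.3002 × 0.985263 = 84.0431 kN·m.

M ≈ 84.04 kN·m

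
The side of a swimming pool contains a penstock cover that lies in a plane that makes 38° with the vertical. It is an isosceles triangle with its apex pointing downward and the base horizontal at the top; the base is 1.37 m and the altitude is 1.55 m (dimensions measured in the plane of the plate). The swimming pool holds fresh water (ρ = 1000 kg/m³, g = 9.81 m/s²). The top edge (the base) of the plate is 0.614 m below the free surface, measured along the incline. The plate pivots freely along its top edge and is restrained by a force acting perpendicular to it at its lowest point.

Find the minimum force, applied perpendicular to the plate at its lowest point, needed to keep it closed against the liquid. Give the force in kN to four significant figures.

γ = ρg = 1000 × 9.81 = 9810 N/m³ = 9.81 kN/m³.
The plate makes 38° with the vertical, i.e. θ = 90° − 38° = 52° to the horizontal. Measuring y along the incline from the free-surface line, vertical depth h = y·sinθ with sinθ = 0.788011.
With the apex down, the centroid sits h/3 = 1.55/3 = 0.516667 m below the base (the top edge), so y_c = 0.614 + 0.516667 = 1.13067 m and h_c = 1.13067 × 0.788011 = 0.89098 m.
A = ½ × 1.37 × 1.55 = 1.06175 m².
Resultant F = γ·h_c·A = 9.81 × 0.89098 × 1.06175 = 9.28024 kN.
I_c = b·h³/36 = 1.37 × 1.55³/36 = 0.141714 m⁴.
Centre of pressure: y_p = y_c + I_c/(y_c·A) = 1.13067 + 0.141714/(1.13067 × 1.06175) = 1.13067 + 0.118047 = 1.24872 m along the plane.
The resultant acts 0.516667 + 0.118047 = 0.634714 m (along the plate) below the hinge at the top edge, so the moment about the hinge is M = F × 0.634714 = 9.28024 × 0.634714 = 5.8903 kN·m.
A normal force at the bottom, 1.55 m from the hinge, must supply this moment: P = 5.8903/1.55 = 3.80019 kN.

P ≈ 3.800 kN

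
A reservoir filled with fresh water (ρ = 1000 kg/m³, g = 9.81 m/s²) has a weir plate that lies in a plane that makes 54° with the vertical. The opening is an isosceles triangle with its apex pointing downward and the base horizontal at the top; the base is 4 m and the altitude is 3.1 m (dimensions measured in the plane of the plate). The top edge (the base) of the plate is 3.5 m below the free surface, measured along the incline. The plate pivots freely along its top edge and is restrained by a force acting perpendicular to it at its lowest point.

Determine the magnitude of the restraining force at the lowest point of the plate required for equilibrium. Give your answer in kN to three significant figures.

γ = ρg = 1000 × 9.81 = 9810 N/m³ = 9.81 kN/m³.
The plate makes 54° with the vertical, i.e. θ = 90° − 54° = 36° to the horizontal. Measuring y along the incline from the free-surface line, vertical depth h = y·sinθ with sinθ = 0.587785.
With the apex down, the centroid sits h/3 = 3.1/3 = 1.03333 m below the base (the top edge), so y_c = 3.5 + 1.03333 = 4.53333 m and h_c = 4.53333 × 0.587785 = 2.66462 m.
A = ½ × 4 × 3.1 = 6.2 m².
Resultant F = γ·h_c·A = 9.81 × 2.66462 × 6.2 = 162.068 kN.
I_c = b·h³/36 = 4 × 3.1³/36 = 3.31011 m⁴.
Centre of pressure: y_p = y_c + I_c/(y_c·A) = 4.53333 + 3.31011/(4.53333 × 6.2) = 4.53333 + 0.11777 = 4.6511 m along the plane.
The resultant acts 1.03333 + 0.11777 = 1.1511 m (along the plate) below the hinge at the top edge, so the moment about the hinge is M = F × 1.1511 = 162.068 × 1.1511 = 186.556 kN·m.
A normal force at the bottom, 3.1 m from the hinge, must supply this moment: P = 186.556/3.1 = 60.1794 kN.

P ≈ 60.2 kN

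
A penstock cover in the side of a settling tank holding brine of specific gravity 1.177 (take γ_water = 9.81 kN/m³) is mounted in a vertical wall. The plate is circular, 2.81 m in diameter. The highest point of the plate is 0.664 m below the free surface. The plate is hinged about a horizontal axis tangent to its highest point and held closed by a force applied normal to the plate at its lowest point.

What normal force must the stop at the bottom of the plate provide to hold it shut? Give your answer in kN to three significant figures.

P ≈ 86.7 kN

γ = 1.177 × 9.81 = 11.54637 kN/m³.
The centroid is at the centre, 1.405 m below the top of the plate, so the centroid depth is h_c = 0.664 + 1.405 = 2.069 m.
A = π(1.405)² = 6.20158 m².
Resultant F = γ·h_c·A = 11.54637 × 2.069 × 6.20158 = 148.152 kN.
I_c = πr⁴/4 = π × 1.405⁴/4 = 3.06052 m⁴.
Centre of pressure: y_p = y_c + I_c/(y_c·A) = 2.069 + 3.06052/(2.069 × 6.20158) = 2.069 + 0.238524 = 2.30752 m along the plane.
The resultant acts 1.405 + 0.238524 = 1.64352 m (along the plate) below the hinge at the top edge, so the moment about the hinge is M = F × 1.64352 = 148.152 × 1.64352 = 243.491 kN·m.
A normal force at the bottom, 2.81 m from the hinge, must supply this moment: P = 243.491/2.81 = 86.6516 kN.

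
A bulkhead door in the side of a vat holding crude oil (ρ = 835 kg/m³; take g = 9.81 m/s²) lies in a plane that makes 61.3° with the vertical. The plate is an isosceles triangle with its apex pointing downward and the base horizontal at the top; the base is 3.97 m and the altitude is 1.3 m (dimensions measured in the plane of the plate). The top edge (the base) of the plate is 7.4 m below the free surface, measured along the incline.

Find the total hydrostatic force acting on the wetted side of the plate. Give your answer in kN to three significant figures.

γ = ρg = 835 × 9.81 / 1000 = 8.19135 kN/m³.
The plate makes 61.3° with the vertical, i.e. θ = 90° − 61.3° = 28.7° to the horizontal. Measuring y along the incline from the free-surface line, vertical depth h = y·sinθ with sinθ = 0.480223.
With the apex down, the centroid sits h/3 = 1.3/3 = 0.433333 m below the base (the top edge), so y_c = 7.4 + 0.433333 = 7.83333 m and h_c = 7.83333 × 0.480223 = 3.76175 m.
A = ½ × 3.97 × 1.3 = 2.5805 m².
Resultant F = γ·h_c·A = 8.19135 × 3.76175 × 2.5805 = 79.515 kN.

F ≈ 79.5 kN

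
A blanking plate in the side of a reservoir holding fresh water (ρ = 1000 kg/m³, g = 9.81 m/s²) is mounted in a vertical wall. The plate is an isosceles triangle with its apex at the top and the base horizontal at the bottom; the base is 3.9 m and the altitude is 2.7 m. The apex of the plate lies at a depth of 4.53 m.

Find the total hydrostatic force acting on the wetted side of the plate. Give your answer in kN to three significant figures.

F ≈ 327 kN

γ = ρg = 1000 × 9.81 = 9810 N/m³ = 9.81 kN/m³.
With the apex up, the centroid sits 2h/3 = 2 × 2.7/3 = 1.8 m below the apex, so the centroid depth is h_c = 4.53 + 1.8 = 6.33 m.
A = ½ × 3.9 × 2.7 = 5.265 m².
Resultant F = γ·h_c·A = 9.81 × 6.33 × 5.265 = 326.942 kN.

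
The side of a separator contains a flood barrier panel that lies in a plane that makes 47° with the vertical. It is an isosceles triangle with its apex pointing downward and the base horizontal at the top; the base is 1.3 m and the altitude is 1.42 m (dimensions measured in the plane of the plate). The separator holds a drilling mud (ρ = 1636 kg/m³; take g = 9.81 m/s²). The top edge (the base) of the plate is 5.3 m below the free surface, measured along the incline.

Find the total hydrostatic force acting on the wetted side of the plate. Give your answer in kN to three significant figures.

γ = ρg = 1636 × 9.81 / 1000 = 16.04916 kN/m³.
The plate makes 47° with the vertical, i.e. θ = 90° − 47° = 43° to the horizontal. Measuring y along the incline from the free-surface line, vertical depth h = y·sinθ with sinθ = 0.681998.
With the apex down, the centroid sits h/3 = 1.42/3 = 0.473333 m below the base (the top edge), so y_c = 5.3 + 0.473333 = 5.77333 m and h_c = 5.77333 × 0.681998 = 3.9374 m.
A = ½ × 1.3 × 1.42 = 0.923 m².
Resultant F = γ·h_c·A = 16.04916 × 3.9374 × 0.923 = 58.3262 kN.

F ≈ 58.3 kN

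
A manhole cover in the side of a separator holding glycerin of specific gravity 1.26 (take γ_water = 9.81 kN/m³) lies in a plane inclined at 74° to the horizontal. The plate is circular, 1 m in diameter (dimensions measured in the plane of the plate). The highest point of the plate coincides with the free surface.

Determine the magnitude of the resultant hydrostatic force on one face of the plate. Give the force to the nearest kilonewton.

γ = 1.26 × 9.81 = 12.3606 kN/m³.
Let θ = 74° be the plate's angle to the horizontal; measure y along the incline from where the plane meets the free surface. Vertical depth h = y·sinθ with sinθ = 0.961262.
The centroid is at the centre, 0.5 m below the top of the plate, so y_c = 0.5 m and h_c = 0.5 × 0.961262 = 0.480631 m.
A = π(0.5)² = 0.785398 m².
Resultant F = γ·h_c·A = 12.3606 × 0.480631 × 0.785398 = 4.66596 kN.

F ≈ 5 kN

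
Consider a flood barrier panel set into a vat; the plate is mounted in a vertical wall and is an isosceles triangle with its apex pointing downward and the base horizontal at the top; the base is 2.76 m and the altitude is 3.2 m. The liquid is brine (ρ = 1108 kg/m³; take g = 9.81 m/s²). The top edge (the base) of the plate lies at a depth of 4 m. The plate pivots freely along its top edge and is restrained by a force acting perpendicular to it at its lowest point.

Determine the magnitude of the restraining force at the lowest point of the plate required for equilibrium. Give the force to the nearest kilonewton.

P ≈ 90 kN

γ = ρg = 1108 × 9.81 / 1000 = 10.86948 kN/m³.
With the apex down, the centroid sits h/3 = 3.2/3 = 1.06667 m below the base (the top edge), so the centroid depth is h_c = 4 + 1.06667 = 5.06667 m.
A = ½ × 2.76 × 3.2 = 4.416 m².
Resultant F = γ·h_c·A = 10.86948 × 5.06667 × 4.416 = 243.198 kN.
I_c = b·h³/36 = 2.76 × 3.2³/36 = 2.51221 m⁴.
Centre of pressure: y_p = y_c + I_c/(y_c·A) = 5.06667 + 2.51221/(5.06667 × 4.416) = 5.06667 + 0.11228 = 5.17895 m along the plane.
The resultant acts 1.06667 + 0.11228 = 1.17895 m (along the plate) below the hinge at the top edge, so the moment about the hinge is M = F × 1.17895 = 243.198 × 1.17895 = 286.718 kN·m.
A normal force at the bottom, 3.2 m from the hinge, must supply this moment: P = 286.718/3.2 = 89.5994 kN.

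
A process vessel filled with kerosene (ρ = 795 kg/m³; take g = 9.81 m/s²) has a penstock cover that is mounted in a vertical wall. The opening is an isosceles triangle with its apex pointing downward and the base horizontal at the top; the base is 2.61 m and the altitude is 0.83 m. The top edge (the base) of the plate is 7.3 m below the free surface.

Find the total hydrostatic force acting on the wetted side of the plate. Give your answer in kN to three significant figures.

γ = ρg = 795 × 9.81 / 1000 = 7.79895 kN/m³.
With the apex down, the centroid sits h/3 = 0.83/3 = 0.276667 m below the base (the top edge), so the centroid depth is h_c = 7.3 + 0.276667 = 7.57667 m.
A = ½ × 2.61 × 0.83 = 1.08315 m².
Resultant F = γ·h_c·A = 7.79895 × 7.57667 × 1.08315 = 64.0034 kN.

F ≈ 64.0 kN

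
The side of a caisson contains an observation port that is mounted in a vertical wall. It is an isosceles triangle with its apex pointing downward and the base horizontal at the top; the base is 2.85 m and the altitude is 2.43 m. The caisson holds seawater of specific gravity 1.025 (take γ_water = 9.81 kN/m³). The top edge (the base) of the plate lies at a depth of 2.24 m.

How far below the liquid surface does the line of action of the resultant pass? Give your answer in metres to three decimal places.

h_p = 3.158 m

γ = 1.025 × 9.81 = 10.05525 kN/m³.
With the apex down, the centroid sits h/3 = 2.43/3 = 0.81 m below the base (the top edge), so the centroid depth is h_c = 2.24 + 0.81 = 3.05 m.
A = ½ × 2.85 × 2.43 = 3.46275 m².
Resultant F = γ·h_c·A = 10.05525 × 3.05 × 3.46275 = 106.197 kN.
I_c = b·h³/36 = 2.85 × 2.43³/36 = 1.13596 m⁴.
Centre of pressure: y_p = y_c + I_c/(y_c·A) = 3.05 + 1.13596/(3.05 × 3.46275) = 3.05 + 0.107558 = 3.15756 m along the plane.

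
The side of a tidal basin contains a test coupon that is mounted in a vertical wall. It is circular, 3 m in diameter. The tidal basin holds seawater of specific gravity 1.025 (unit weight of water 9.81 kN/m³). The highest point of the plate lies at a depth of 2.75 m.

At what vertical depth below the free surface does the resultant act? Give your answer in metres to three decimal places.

γ = 1.025 × 9.81 = 10.05525 kN/m³.
The centroid is at the centre, 1.5 m below the top of the plate, so the centroid depth is h_c = 2.75 + 1.5 = 4.25 m.
A = π(1.5)² = 7.06858 m².
Resultant F = γ·h_c·A = 10.05525 × 4.25 × 7.06858 = 302.074 kN.
I_c = πr⁴/4 = π × 1.5⁴/4 = 3.97608 m⁴.
Centre of pressure: y_p = y_c + I_c/(y_c·A) = 4.25 + 3.97608/(4.25 × 7.06858) = 4.25 + 0.132353 = 4.38235 m along the plane.

h_p = 4.382 m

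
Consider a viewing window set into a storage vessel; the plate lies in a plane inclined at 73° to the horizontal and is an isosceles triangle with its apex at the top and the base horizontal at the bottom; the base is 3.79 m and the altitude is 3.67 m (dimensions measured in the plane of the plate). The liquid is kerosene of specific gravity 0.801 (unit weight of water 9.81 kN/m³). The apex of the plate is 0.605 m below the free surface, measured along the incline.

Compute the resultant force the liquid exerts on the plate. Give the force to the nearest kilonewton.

F ≈ 159 kN

γ = 0.801 × 9.81 = 7.85781 kN/m³.
Let θ = 73° be the plate's angle to the horizontal; measure y along the incline from where the plane meets the free surface. Vertical depth h = y·sinθ with sinθ = 0.956305.
With the apex up, the centroid sits 2h/3 = 2 × 3.67/3 = 2.44667 m below the apex, so y_c = 0.605 + 2.44667 = 3.05167 m and h_c = 3.05167 × 0.956305 = 2.91833 m.
A = ½ × 3.79 × 3.67 = 6.95465 m².
Resultant F = γ·h_c·A = 7.85781 × 2.91833 × 6.95465 = 159.482 kN.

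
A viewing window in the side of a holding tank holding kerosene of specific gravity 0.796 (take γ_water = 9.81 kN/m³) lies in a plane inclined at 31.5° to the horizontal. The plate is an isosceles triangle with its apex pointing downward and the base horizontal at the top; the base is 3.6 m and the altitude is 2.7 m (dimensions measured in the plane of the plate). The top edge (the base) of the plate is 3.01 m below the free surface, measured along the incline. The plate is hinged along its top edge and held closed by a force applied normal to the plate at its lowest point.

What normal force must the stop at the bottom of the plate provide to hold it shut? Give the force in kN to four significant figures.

γ = 0.796 × 9.81 = 7.80876 kN/m³.
Let θ = 31.5° be the plate's angle to the horizontal; measure y along the incline from where the plane meets the free surface. Vertical depth h = y·sinθ with sinθ = 0.522499.
With the apex down, the centroid sits h/3 = 2.7/3 = 0.9 m below the base (the top edge), so y_c = 3.01 + 0.9 = 3.91 m and h_c = 3.91 × 0.522499 = 2.04297 m.
A = ½ × 3.6 × 2.7 = 4.86 m².
Resultant F = γ·h_c·A = 7.80876 × 2.04297 × 4.86 = 77.5319 kN.
I_c = b·h³/36 = 3.6 × 2.7³/36 = 1.9683 m⁴.
Centre of pressure: y_p = y_c + I_c/(y_c·A) = 3.91 + 1.9683/(3.91 × 4.86) = 3.91 + 0.103581 = 4.01358 m along the plane.
The resultant acts 0.9 + 0.103581 = 1.00358 m (along the plate) below the hinge at the top edge, so the moment about the hinge is M = F × 1.00358 = 77.5319 × 1.00358 = 77.8095 kN·m.
A normal force at the bottom, 2.7 m from the hinge, must supply this moment: P = 77.8095/2.7 = 28.8183 kN.

P ≈ 28.82 kN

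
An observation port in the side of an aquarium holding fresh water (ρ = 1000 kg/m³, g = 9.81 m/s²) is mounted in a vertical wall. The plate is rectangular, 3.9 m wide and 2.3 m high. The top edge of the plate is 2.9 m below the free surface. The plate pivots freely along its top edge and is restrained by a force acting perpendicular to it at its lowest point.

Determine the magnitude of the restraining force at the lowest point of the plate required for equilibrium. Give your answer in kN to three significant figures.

γ = ρg = 1000 × 9.81 = 9810 N/m³ = 9.81 kN/m³.
The centroid lies 2.3/2 = 1.15 m below the top edge, so the centroid depth is h_c = 2.9 + 1.15 = 4.05 m.
A = 3.9 × 2.3 = 8.97 m².
Resultant F = γ·h_c·A = 9.81 × 4.05 × 8.97 = 356.383 kN.
I_c = b·h³/12 = 3.9 × 2.3³/12 = 3.95427 m⁴.
Centre of pressure: y_p = y_c + I_c/(y_c·A) = 4.05 + 3.95427/(4.05 × 8.97) = 4.05 + 0.108848 = 4.15885 m along the plane.
The resultant acts 1.15 + 0.108848 = 1.25885 m (along the plate) below the hinge at the top edge, so the moment about the hinge is M = F × 1.25885 = 356.383 × 1.25885 = 448.633 kN·m.
A normal force at the bottom, 2.3 m from the hinge, must supply this moment: P = 448.633/2.3 = 195.058 kN.

P ≈ 195 kN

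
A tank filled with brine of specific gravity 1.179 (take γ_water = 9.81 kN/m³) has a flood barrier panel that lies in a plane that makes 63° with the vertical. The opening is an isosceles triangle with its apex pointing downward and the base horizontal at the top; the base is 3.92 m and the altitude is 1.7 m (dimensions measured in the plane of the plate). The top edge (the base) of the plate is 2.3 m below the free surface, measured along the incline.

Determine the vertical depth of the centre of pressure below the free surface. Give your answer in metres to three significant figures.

h_p = 1.33 m

γ = 1.179 × 9.81 = 11.56599 kN/m³.
The plate makes 63° with the vertical, i.e. θ = 90° − 63° = 27° to the horizontal. Measuring y along the incline from the free-surface line, vertical depth h = y·sinθ with sinθ = 0.453990.
With the apex down, the centroid sits h/3 = 1.7/3 = 0.566667 m below the base (the top edge), so y_c = 2.3 + 0.566667 = 2.86667 m and h_c = 2.86667 × 0.453990 = 1.30144 m.
A = ½ × 3.92 × 1.7 = 3.332 m².
Resultant F = γ·h_c·A = 11.56599 × 1.30144 × 3.332 = 50.1547 kN.
I_c = b·h³/36 = 3.92 × 1.7³/36 = 0.534971 m⁴.
Centre of pressure: y_p = y_c + I_c/(y_c·A) = 2.86667 + 0.534971/(2.86667 × 3.332) = 2.86667 + 0.0560077 = 2.92268 m along the plane.
Vertically, h_p = y_p·sinθ = 2.92268 × 0.453990 = 1.32687 m.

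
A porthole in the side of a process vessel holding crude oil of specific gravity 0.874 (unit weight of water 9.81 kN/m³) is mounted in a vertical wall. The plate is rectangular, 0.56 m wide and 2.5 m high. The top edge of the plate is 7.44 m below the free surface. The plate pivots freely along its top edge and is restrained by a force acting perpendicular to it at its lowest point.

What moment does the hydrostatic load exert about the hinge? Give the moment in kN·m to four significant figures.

γ = 0.874 × 9.81 = 8.57394 kN/m³.
The centroid lies 2.5/2 = 1.25 m below the top edge, so the centroid depth is h_c = 7.44 + 1.25 = 8.69 m.
A = 0.56 × 2.5 = 1.4 m².
Resultant F = γ·h_c·A = 8.57394 × 8.69 × 1.4 = 104.311 kN.
I_c = b·h³/12 = 0.56 × 2.5³/12 = 0.729167 m⁴.
Centre of pressure: y_p = y_c + I_c/(y_c·A) = 8.69 + 0.729167/(8.69 × 1.4) = 8.69 + 0.0599348 = 8.74993 m along the plane.
The resultant acts 1.25 + 0.0599348 = 1.30993 m (along the plate) below the hinge at the top edge, so the moment about the hinge is M = F × 1.30993 = 104.311 × 1.30993 = 136.64 kN·m.

M ≈ 136.6 kN·m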